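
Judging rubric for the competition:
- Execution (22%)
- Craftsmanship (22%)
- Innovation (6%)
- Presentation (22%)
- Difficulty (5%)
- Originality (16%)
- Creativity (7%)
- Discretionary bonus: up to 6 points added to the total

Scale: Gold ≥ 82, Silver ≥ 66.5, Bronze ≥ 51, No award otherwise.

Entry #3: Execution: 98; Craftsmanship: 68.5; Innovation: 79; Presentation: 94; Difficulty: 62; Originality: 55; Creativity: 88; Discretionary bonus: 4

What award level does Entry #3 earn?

Weighted total:
  Execution 98 × 0.22 = 21.56
  Craftsmanship 68.5 × 0.22 = 15.07
  Innovation 79 × 0.06 = 4.74
  Presentation 94 × 0.22 = 20.68
  Difficulty 62 × 0.05 = 3.1
  Originality 55 × 0.16 = 8.8
  Creativity 88 × 0.07 = 6.16
Sum = 80.11
Discretionary bonus: 80.11 + 4 = 84.11
84.11 ≥ 82 → Gold

Gold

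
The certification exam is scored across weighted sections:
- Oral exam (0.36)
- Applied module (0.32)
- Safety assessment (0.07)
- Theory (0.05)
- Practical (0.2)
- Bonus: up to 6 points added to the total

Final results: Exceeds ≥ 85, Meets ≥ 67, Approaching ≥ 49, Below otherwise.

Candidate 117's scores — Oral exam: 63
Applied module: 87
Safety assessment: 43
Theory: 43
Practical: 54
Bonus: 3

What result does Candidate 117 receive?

Meets

Weighted total:
  Oral exam 63 × 0.36 = 22.68
  Applied module 87 × 0.32 = 27.84
  Safety assessment 43 × 0.07 = 3.01
  Theory 43 × 0.05 = 2.15
  Practical 54 × 0.2 = 10.8
Sum = 66.48
Bonus: 66.48 + 3 = 69.48
69.48 is ≥ 67 and < 85 → Meets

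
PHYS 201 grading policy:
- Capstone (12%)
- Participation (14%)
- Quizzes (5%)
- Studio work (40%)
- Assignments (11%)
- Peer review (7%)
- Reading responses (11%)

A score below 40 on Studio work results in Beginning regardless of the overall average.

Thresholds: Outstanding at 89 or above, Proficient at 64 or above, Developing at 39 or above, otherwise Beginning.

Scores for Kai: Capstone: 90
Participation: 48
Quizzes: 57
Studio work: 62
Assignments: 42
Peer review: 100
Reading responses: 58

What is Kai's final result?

Developing

Studio work score 62 ≥ 40: minimum met.
Weighted total:
  Capstone 90 × 0.12 = 10.8
  Participation 48 × 0.14 = 6.72
  Quizzes 57 × 0.05 = 2.85
  Studio work 62 × 0.4 = 24.8
  Assignments 42 × 0.11 = 4.62
  Peer review 100 × 0.07 = 7
  Reading responses 58 × 0.11 = 6.38
Sum = 63.17
63.17 is ≥ 39 and < 64 → Developing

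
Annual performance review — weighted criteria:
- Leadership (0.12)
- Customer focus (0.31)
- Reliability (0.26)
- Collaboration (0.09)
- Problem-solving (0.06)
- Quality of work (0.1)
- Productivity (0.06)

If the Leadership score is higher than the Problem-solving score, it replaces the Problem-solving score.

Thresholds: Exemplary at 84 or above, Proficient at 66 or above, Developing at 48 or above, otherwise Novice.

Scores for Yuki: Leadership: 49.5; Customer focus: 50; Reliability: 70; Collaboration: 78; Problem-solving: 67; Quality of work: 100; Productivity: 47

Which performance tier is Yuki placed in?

Leadership (49.5) ≤ Problem-solving (67), so Problem-solving stays at 67.
Weighted total:
  Leadership 49.5 × 0.12 = 5.94
  Customer focus 50 × 0.31 = 15.5
  Reliability 70 × 0.26 = 18.2
  Collaboration 78 × 0.09 = 7.02
  Problem-solving 67 × 0.06 = 4.02
  Quality of work 100 × 0.1 = 10
  Productivity 47 × 0.06 = 2.82
Sum = 63.5
63.5 is ≥ 48 and < 66 → Developing

Developing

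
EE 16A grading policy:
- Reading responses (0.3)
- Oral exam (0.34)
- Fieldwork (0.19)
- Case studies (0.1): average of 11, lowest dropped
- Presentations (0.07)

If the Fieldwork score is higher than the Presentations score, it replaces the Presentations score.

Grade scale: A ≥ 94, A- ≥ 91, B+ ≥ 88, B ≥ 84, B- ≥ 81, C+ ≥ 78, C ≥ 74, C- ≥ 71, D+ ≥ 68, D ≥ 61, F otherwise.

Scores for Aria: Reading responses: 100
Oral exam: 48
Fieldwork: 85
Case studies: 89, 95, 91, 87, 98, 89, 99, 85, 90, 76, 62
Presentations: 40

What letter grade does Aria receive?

Case studies: drop 62 → average of remaining 10 = 899/10 = 89.9
Fieldwork (85) > Presentations (40), so Presentations counts as 85.
Weighted total:
  Reading responses 100 × 0.3 = 30
  Oral exam 48 × 0.34 = 16.32
  Fieldwork 85 × 0.19 = 16.15
  Case studies 89.9 × 0.1 = 8.99
  Presentations 85 × 0.07 = 5.95
Sum = 77.41
77.41 is ≥ 74 and < 78 → C

C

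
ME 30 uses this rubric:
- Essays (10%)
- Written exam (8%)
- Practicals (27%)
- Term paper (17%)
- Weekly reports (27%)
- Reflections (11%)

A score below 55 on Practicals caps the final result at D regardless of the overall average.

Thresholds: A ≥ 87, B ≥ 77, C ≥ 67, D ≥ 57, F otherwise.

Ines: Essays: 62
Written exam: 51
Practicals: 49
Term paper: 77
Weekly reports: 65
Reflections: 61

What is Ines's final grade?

D

Practicals score 49 < 55: minimum not met.
Weighted total:
  Essays 62 × 0.1 = 6.2
  Written exam 51 × 0.08 = 4.08
  Practicals 49 × 0.27 = 13.23
  Term paper 77 × 0.17 = 13.09
  Weekly reports 65 × 0.27 = 17.55
  Reflections 61 × 0.11 = 6.71
Sum = 60.86
60.86 would be D; cap at D applies → D.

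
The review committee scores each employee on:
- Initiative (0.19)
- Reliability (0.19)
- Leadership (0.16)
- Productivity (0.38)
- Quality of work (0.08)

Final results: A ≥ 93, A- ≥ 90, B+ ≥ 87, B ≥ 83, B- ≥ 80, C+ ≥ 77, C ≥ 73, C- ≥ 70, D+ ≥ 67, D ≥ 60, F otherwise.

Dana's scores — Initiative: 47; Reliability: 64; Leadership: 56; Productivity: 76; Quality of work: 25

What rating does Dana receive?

Weighted total:
  Initiative 47 × 0.19 = 8.93
  Reliability 64 × 0.19 = 12.16
  Leadership 56 × 0.16 = 8.96
  Productivity 76 × 0.38 = 28.88
  Quality of work 25 × 0.08 = 2
Sum = 60.93
60.93 is ≥ 60 and < 67 → D

D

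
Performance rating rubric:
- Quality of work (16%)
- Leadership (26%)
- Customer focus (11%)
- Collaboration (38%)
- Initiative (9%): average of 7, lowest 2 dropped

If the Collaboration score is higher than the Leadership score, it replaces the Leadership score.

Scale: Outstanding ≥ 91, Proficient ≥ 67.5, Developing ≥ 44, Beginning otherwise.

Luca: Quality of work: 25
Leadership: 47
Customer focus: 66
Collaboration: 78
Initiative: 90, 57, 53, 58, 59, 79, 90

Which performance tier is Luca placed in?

Proficient

Initiative: drop 53, 57 → average of remaining 5 = 376/5 = 75.2
Collaboration (78) > Leadership (47), so Leadership counts as 78.
Weighted total:
  Quality of work 25 × 0.16 = 4
  Leadership 78 × 0.26 = 20.28
  Customer focus 66 × 0.11 = 7.26
  Collaboration 78 × 0.38 = 29.64
  Initiative 75.2 × 0.09 = 6.768
Sum = 67.948
67.948 is ≥ 67.5 and < 91 → Proficient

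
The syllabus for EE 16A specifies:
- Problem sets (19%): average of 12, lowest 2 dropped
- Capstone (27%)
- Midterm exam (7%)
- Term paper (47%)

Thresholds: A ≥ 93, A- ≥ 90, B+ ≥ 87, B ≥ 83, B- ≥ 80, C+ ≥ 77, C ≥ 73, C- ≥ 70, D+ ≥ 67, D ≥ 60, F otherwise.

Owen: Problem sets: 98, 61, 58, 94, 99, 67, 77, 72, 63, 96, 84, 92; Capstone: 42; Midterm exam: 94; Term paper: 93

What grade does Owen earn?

Problem sets: drop 58, 61 → average of remaining 10 = 842/10 = 84.2
Weighted total:
  Problem sets 84.2 × 0.19 = 15.998
  Capstone 42 × 0.27 = 11.34
  Midterm exam 94 × 0.07 = 6.58
  Term paper 93 × 0.47 = 43.71
Sum = 77.628
77.628 is ≥ 77 and < 80 → C+

C+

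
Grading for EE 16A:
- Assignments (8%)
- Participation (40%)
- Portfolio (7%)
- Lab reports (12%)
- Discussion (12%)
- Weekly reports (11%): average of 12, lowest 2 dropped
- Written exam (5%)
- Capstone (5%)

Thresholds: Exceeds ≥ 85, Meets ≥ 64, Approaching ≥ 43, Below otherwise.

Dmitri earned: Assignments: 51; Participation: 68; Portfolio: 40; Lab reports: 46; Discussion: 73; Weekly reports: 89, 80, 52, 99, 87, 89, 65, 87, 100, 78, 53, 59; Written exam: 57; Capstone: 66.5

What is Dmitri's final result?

Weekly reports: drop 52, 53 → average of remaining 10 = 833/10 = 83.3
Weighted total:
  Assignments 51 × 0.08 = 4.08
  Participation 68 × 0.4 = 27.2
  Portfolio 40 × 0.07 = 2.8
  Lab reports 46 × 0.12 = 5.52
  Discussion 73 × 0.12 = 8.76
  Weekly reports 83.3 × 0.11 = 9.163
  Written exam 57 × 0.05 = 2.85
  Capstone 66.5 × 0.05 = 3.325
Sum = 63.698
63.698 is ≥ 43 and < 64 → Approaching

Approaching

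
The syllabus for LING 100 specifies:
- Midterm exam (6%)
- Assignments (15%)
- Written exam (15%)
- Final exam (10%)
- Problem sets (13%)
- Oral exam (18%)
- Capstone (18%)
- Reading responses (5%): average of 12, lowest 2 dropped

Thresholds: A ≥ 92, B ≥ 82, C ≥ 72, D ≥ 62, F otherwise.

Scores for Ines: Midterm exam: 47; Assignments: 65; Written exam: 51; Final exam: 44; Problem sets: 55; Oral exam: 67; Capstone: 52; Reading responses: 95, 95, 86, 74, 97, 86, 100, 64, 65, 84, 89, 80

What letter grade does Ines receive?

F

Reading responses: drop 64, 65 → average of remaining 10 = 886/10 = 88.6
Weighted total:
  Midterm exam 47 × 0.06 = 2.82
  Assignments 65 × 0.15 = 9.75
  Written exam 51 × 0.15 = 7.65
  Final exam 44 × 0.1 = 4.4
  Problem sets 55 × 0.13 = 7.15
  Oral exam 67 × 0.18 = 12.06
  Capstone 52 × 0.18 = 9.36
  Reading responses 88.6 × 0.05 = 4.43
Sum = 57.62
57.62 < 62 → F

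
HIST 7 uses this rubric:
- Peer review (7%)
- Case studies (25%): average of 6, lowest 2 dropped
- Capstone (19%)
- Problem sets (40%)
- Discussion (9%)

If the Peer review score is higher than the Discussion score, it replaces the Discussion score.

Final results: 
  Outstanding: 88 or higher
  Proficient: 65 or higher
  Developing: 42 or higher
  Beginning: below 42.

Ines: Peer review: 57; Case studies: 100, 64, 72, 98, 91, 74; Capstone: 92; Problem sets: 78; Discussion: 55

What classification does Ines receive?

Case studies: drop 64, 72 → average of remaining 4 = 363/4 = 90.75
Peer review (57) > Discussion (55), so Discussion counts as 57.
Weighted total:
  Peer review 57 × 0.07 = 3.99
  Case studies 90.75 × 0.25 = 22.6875
  Capstone 92 × 0.19 = 17.48
  Problem sets 78 × 0.4 = 31.2
  Discussion 57 × 0.09 = 5.13
Sum = 80.4875
80.4875 is ≥ 65 and < 88 → Proficient

Proficient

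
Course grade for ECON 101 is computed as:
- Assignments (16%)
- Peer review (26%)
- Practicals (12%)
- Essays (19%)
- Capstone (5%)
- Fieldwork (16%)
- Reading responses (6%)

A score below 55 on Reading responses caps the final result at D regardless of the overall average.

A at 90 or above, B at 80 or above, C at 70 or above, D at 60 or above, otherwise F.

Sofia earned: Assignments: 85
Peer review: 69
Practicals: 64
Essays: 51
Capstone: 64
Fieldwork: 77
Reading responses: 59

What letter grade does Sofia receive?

D

Reading responses score 59 ≥ 55: minimum met.
Weighted total:
  Assignments 85 × 0.16 = 13.6
  Peer review 69 × 0.26 = 17.94
  Practicals 64 × 0.12 = 7.68
  Essays 51 × 0.19 = 9.69
  Capstone 64 × 0.05 = 3.2
  Fieldwork 77 × 0.16 = 12.32
  Reading responses 59 × 0.06 = 3.54
Sum = 67.97
67.97 is ≥ 60 and < 70 → D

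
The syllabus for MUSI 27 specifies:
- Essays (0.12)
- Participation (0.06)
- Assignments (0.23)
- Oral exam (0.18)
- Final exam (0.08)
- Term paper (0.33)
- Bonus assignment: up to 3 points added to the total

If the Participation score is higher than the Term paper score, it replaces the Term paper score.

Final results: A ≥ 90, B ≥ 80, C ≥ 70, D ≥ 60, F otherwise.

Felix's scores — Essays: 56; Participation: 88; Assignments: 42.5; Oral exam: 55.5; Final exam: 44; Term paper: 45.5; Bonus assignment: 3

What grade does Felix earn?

Participation (88) > Term paper (45.5), so Term paper counts as 88.
Weighted total:
  Essays 56 × 0.12 = 6.72
  Participation 88 × 0.06 = 5.28
  Assignments 42.5 × 0.23 = 9.775
  Oral exam 55.5 × 0.18 = 9.99
  Final exam 44 × 0.08 = 3.52
  Term paper 88 × 0.33 = 29.04
Sum = 64.325
Bonus assignment: 64.325 + 3 = 67.325
67.325 is ≥ 60 and < 70 → D

D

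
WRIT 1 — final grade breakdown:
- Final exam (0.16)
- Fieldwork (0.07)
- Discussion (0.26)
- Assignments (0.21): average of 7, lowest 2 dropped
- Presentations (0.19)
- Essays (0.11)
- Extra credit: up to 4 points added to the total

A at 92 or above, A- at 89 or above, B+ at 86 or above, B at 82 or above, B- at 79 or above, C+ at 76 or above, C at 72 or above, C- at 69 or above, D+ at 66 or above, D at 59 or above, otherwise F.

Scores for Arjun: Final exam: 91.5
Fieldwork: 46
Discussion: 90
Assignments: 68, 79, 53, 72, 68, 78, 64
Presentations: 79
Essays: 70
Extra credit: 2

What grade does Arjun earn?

Assignments: drop 53, 64 → average of remaining 5 = 365/5 = 73
Weighted total:
  Final exam 91.5 × 0.16 = 14.64
  Fieldwork 46 × 0.07 = 3.22
  Discussion 90 × 0.26 = 23.4
  Assignments 73 × 0.21 = 15.33
  Presentations 79 × 0.19 = 15.01
  Essays 70 × 0.11 = 7.7
Sum = 79.3
Extra credit: 79.3 + 2 = 81.3
81.3 is ≥ 79 and < 82 → B-

B-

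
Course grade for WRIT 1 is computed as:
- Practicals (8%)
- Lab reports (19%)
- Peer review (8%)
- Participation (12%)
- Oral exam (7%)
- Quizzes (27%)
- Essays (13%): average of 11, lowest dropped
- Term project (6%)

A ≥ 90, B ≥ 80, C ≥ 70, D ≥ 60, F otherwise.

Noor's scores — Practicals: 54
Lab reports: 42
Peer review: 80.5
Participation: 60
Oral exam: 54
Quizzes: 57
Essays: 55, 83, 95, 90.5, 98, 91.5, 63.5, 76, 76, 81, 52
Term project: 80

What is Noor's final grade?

Essays: drop 52 → average of remaining 10 = 809.5/10 = 80.95
Weighted total:
  Practicals 54 × 0.08 = 4.32
  Lab reports 42 × 0.19 = 7.98
  Peer review 80.5 × 0.08 = 6.44
  Participation 60 × 0.12 = 7.2
  Oral exam 54 × 0.07 = 3.78
  Quizzes 57 × 0.27 = 15.39
  Essays 80.95 × 0.13 = 10.5235
  Term project 80 × 0.06 = 4.8
Sum = 60.4335
60.4335 is ≥ 60 and < 70 → D

D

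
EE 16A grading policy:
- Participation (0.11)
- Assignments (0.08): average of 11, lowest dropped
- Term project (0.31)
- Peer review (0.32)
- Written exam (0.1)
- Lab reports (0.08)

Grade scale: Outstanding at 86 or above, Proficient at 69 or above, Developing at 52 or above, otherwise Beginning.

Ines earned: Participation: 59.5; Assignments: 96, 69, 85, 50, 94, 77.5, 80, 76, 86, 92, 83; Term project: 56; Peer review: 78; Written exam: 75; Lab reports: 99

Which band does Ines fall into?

Proficient

Assignments: drop 50 → average of remaining 10 = 838.5/10 = 83.85
Weighted total:
  Participation 59.5 × 0.11 = 6.545
  Assignments 83.85 × 0.08 = 6.708
  Term project 56 × 0.31 = 17.36
  Peer review 78 × 0.32 = 24.96
  Written exam 75 × 0.1 = 7.5
  Lab reports 99 × 0.08 = 7.92
Sum = 70.993
70.993 is ≥ 69 and < 86 → Proficient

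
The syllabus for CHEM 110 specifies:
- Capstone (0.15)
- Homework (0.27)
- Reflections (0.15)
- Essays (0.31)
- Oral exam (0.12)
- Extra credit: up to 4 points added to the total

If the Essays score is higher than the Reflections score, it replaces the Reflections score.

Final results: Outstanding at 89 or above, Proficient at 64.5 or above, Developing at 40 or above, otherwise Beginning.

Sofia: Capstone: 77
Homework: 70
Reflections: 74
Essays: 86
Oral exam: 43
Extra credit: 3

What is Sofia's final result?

Essays (86) > Reflections (74), so Reflections counts as 86.
Weighted total:
  Capstone 77 × 0.15 = 11.55
  Homework 70 × 0.27 = 18.9
  Reflections 86 × 0.15 = 12.9
  Essays 86 × 0.31 = 26.66
  Oral exam 43 × 0.12 = 5.16
Sum = 75.17
Extra credit: 75.17 + 3 = 78.17
78.17 is ≥ 64.5 and < 89 → Proficient

Proficient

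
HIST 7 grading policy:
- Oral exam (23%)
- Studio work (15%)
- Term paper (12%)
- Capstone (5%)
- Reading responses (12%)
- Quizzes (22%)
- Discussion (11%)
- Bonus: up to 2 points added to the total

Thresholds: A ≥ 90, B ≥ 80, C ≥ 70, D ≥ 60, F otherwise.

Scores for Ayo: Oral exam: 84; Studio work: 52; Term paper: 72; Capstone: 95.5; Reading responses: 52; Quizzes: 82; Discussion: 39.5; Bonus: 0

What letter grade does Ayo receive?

Weighted total:
  Oral exam 84 × 0.23 = 19.32
  Studio work 52 × 0.15 = 7.8
  Term paper 72 × 0.12 = 8.64
  Capstone 95.5 × 0.05 = 4.775
  Reading responses 52 × 0.12 = 6.24
  Quizzes 82 × 0.22 = 18.04
  Discussion 39.5 × 0.11 = 4.345
Sum = 69.16
Bonus: 69.16 + 0 = 69.16
69.16 is ≥ 60 and < 70 → D

D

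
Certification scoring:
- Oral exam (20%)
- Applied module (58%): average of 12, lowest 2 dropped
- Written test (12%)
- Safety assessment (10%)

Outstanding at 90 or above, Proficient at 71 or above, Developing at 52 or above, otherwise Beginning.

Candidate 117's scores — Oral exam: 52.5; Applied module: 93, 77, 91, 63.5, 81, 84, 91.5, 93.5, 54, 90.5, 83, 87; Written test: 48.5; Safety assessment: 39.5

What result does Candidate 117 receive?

Applied module: drop 54, 63.5 → average of remaining 10 = 871.5/10 = 87.15
Weighted total:
  Oral exam 52.5 × 0.2 = 10.5
  Applied module 87.15 × 0.58 = 50.547
  Written test 48.5 × 0.12 = 5.82
  Safety assessment 39.5 × 0.1 = 3.95
Sum = 70.817
70.817 is ≥ 52 and < 71 → Developing

Developing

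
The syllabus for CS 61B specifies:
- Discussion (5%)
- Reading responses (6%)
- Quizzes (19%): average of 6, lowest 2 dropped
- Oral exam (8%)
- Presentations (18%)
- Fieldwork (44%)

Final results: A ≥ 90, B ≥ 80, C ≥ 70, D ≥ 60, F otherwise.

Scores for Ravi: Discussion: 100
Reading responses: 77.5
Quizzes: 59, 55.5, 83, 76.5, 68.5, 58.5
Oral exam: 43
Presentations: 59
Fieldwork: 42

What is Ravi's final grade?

F

Quizzes: drop 55.5, 58.5 → average of remaining 4 = 287/4 = 71.75
Weighted total:
  Discussion 100 × 0.05 = 5
  Reading responses 77.5 × 0.06 = 4.65
  Quizzes 71.75 × 0.19 = 13.6325
  Oral exam 43 × 0.08 = 3.44
  Presentations 59 × 0.18 = 10.62
  Fieldwork 42 × 0.44 = 18.48
Sum = 55.8225
55.8225 < 60 → F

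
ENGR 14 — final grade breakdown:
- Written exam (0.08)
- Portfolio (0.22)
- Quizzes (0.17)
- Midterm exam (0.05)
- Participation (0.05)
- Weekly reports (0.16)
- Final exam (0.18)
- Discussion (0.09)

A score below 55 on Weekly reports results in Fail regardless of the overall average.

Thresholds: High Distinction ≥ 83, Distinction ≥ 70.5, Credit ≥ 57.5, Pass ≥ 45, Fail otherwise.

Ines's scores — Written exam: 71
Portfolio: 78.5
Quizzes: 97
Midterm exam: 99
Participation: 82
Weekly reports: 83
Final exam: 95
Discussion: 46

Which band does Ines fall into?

High Distinction

Weekly reports score 83 ≥ 55: minimum met.
Weighted total:
  Written exam 71 × 0.08 = 5.68
  Portfolio 78.5 × 0.22 = 17.27
  Quizzes 97 × 0.17 = 16.49
  Midterm exam 99 × 0.05 = 4.95
  Participation 82 × 0.05 = 4.1
  Weekly reports 83 × 0.16 = 13.28
  Final exam 95 × 0.18 = 17.1
  Discussion 46 × 0.09 = 4.14
Sum = 83.01
83.01 ≥ 83 → High Distinction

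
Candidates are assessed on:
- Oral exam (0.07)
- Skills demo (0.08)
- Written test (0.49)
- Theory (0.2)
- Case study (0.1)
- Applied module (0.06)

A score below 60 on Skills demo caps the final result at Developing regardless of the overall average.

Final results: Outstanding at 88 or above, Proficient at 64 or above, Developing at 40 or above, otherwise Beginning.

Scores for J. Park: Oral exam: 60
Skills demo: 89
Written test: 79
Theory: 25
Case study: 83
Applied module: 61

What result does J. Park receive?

Skills demo score 89 ≥ 60: minimum met.
Weighted total:
  Oral exam 60 × 0.07 = 4.2
  Skills demo 89 × 0.08 = 7.12
  Written test 79 × 0.49 = 38.71
  Theory 25 × 0.2 = 5
  Case study 83 × 0.1 = 8.3
  Applied module 61 × 0.06 = 3.66
Sum = 66.99
66.99 is ≥ 64 and < 88 → Proficient

Proficient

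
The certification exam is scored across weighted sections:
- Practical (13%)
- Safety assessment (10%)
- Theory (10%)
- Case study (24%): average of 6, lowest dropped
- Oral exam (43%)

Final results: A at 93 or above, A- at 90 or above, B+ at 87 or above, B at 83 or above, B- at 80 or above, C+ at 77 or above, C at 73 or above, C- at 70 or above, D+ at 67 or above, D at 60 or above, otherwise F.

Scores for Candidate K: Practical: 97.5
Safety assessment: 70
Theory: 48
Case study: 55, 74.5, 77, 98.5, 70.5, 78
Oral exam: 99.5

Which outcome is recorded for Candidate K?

Case study: drop 55 → average of remaining 5 = 398.5/5 = 79.7
Weighted total:
  Practical 97.5 × 0.13 = 12.675
  Safety assessment 70 × 0.1 = 7
  Theory 48 × 0.1 = 4.8
  Case study 79.7 × 0.24 = 19.128
  Oral exam 99.5 × 0.43 = 42.785
Sum = 86.388
86.388 is ≥ 83 and < 87 → B

B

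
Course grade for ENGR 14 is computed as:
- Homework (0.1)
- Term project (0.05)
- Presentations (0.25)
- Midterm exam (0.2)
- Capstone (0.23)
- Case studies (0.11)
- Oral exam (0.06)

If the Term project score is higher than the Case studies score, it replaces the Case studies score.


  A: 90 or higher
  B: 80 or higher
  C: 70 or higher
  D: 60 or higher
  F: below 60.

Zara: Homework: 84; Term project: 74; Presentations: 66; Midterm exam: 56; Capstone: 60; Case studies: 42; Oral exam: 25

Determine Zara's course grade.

D

Term project (74) > Case studies (42), so Case studies counts as 74.
Weighted total:
  Homework 84 × 0.1 = 8.4
  Term project 74 × 0.05 = 3.7
  Presentations 66 × 0.25 = 16.5
  Midterm exam 56 × 0.2 = 11.2
  Capstone 60 × 0.23 = 13.8
  Case studies 74 × 0.11 = 8.14
  Oral exam 25 × 0.06 = 1.5
Sum = 63.24
63.24 is ≥ 60 and < 70 → D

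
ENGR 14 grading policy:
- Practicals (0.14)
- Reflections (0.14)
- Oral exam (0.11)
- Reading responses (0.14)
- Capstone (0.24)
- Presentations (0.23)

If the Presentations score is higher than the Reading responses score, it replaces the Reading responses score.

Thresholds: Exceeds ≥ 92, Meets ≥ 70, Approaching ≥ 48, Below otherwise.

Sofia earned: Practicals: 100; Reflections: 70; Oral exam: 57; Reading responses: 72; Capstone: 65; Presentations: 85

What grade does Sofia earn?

Meets

Presentations (85) > Reading responses (72), so Reading responses counts as 85.
Weighted total:
  Practicals 100 × 0.14 = 14
  Reflections 70 × 0.14 = 9.8
  Oral exam 57 × 0.11 = 6.27
  Reading responses 85 × 0.14 = 11.9
  Capstone 65 × 0.24 = 15.6
  Presentations 85 × 0.23 = 19.55
Sum = 77.12
77.12 is ≥ 70 and < 92 → Meets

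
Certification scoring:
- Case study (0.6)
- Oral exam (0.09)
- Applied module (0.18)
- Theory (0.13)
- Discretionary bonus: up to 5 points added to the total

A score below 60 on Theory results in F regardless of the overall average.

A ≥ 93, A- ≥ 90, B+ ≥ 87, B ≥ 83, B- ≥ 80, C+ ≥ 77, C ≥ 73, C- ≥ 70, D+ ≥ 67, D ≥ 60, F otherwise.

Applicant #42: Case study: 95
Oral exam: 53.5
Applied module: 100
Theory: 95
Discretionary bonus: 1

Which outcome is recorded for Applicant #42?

A

Theory score 95 ≥ 60: minimum met.
Weighted total:
  Case study 95 × 0.6 = 57
  Oral exam 53.5 × 0.09 = 4.815
  Applied module 100 × 0.18 = 18
  Theory 95 × 0.13 = 12.35
Sum = 92.165
Discretionary bonus: 92.165 + 1 = 93.165
93.165 ≥ 93 → A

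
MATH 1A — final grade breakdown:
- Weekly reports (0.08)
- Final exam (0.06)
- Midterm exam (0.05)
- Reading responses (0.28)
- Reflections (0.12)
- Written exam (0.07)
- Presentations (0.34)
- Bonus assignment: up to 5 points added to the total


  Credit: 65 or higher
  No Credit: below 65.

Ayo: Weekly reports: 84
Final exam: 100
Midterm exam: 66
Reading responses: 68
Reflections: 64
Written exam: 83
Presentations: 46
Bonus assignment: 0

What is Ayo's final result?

No Credit

Weighted total:
  Weekly reports 84 × 0.08 = 6.72
  Final exam 100 × 0.06 = 6
  Midterm exam 66 × 0.05 = 3.3
  Reading responses 68 × 0.28 = 19.04
  Reflections 64 × 0.12 = 7.68
  Written exam 83 × 0.07 = 5.81
  Presentations 46 × 0.34 = 15.64
Sum = 64.19
Bonus assignment: 64.19 + 0 = 64.19
64.19 < 65 → No Credit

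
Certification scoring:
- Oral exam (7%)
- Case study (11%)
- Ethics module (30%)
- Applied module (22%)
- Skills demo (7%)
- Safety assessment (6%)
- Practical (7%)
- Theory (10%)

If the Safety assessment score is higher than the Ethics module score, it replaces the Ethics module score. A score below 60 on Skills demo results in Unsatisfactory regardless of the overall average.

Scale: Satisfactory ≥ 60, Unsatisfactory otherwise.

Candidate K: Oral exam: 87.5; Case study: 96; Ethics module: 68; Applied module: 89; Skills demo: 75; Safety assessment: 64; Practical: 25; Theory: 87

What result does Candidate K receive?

Safety assessment (64) ≤ Ethics module (68), so Ethics module stays at 68.
Skills demo score 75 ≥ 60: minimum met.
Weighted total:
  Oral exam 87.5 × 0.07 = 6.125
  Case study 96 × 0.11 = 10.56
  Ethics module 68 × 0.3 = 20.4
  Applied module 89 × 0.22 = 19.58
  Skills demo 75 × 0.07 = 5.25
  Safety assessment 64 × 0.06 = 3.84
  Practical 25 × 0.07 = 1.75
  Theory 87 × 0.1 = 8.7
Sum = 76.205
76.205 ≥ 60 → Satisfactory

Satisfactory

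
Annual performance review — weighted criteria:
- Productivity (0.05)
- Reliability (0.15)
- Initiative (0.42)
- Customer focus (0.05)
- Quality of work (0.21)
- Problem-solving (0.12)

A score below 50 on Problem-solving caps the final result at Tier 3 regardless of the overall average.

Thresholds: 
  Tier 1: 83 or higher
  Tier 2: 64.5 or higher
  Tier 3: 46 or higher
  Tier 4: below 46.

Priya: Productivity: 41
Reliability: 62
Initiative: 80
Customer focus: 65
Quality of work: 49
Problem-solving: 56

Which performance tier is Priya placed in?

Problem-solving score 56 ≥ 50: minimum met.
Weighted total:
  Productivity 41 × 0.05 = 2.05
  Reliability 62 × 0.15 = 9.3
  Initiative 80 × 0.42 = 33.6
  Customer focus 65 × 0.05 = 3.25
  Quality of work 49 × 0.21 = 10.29
  Problem-solving 56 × 0.12 = 6.72
Sum = 65.21
65.21 is ≥ 64.5 and < 83 → Tier 2

Tier 2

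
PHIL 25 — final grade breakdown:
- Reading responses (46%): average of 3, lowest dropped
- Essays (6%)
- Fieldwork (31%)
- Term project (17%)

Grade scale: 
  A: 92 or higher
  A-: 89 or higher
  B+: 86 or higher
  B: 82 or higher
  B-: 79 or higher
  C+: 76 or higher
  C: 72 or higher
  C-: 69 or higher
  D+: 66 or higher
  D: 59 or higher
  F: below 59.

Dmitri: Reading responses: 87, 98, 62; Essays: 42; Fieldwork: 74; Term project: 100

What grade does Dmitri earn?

B

Reading responses: drop 62 → average of remaining 2 = 185/2 = 92.5
Weighted total:
  Reading responses 92.5 × 0.46 = 42.55
  Essays 42 × 0.06 = 2.52
  Fieldwork 74 × 0.31 = 22.94
  Term project 100 × 0.17 = 17
Sum = 85.01
85.01 is ≥ 82 and < 86 → B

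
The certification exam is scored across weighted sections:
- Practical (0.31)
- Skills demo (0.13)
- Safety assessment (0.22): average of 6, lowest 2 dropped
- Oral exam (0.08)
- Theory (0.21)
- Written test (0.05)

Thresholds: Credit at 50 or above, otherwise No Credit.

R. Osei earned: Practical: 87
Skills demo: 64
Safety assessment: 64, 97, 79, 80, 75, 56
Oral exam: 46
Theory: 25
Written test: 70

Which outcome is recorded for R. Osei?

Safety assessment: drop 56, 64 → average of remaining 4 = 331/4 = 82.75
Weighted total:
  Practical 87 × 0.31 = 26.97
  Skills demo 64 × 0.13 = 8.32
  Safety assessment 82.75 × 0.22 = 18.205
  Oral exam 46 × 0.08 = 3.68
  Theory 25 × 0.21 = 5.25
  Written test 70 × 0.05 = 3.5
Sum = 65.925
65.925 ≥ 50 → Credit

Credit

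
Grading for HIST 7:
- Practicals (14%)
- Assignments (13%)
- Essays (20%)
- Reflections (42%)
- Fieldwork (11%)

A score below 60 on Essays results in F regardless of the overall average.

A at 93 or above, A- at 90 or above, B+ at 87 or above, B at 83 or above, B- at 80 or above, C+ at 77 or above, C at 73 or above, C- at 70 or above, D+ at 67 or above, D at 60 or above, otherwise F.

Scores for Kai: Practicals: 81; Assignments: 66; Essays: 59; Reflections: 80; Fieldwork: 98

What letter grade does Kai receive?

Essays score 59 < 60: minimum not met.
Weighted total:
  Practicals 81 × 0.14 = 11.34
  Assignments 66 × 0.13 = 8.58
  Essays 59 × 0.2 = 11.8
  Reflections 80 × 0.42 = 33.6
  Fieldwork 98 × 0.11 = 10.78
Sum = 76.1
Because the Essays minimum was not met, the result is F.

F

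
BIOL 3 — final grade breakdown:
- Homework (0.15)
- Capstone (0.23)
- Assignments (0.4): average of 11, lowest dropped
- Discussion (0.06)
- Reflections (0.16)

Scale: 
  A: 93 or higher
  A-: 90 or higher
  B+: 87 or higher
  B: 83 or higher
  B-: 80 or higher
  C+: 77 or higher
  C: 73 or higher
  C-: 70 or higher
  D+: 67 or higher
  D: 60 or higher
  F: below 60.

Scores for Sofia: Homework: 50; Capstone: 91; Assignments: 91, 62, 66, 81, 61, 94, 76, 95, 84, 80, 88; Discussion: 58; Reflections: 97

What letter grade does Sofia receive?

B-

Assignments: drop 61 → average of remaining 10 = 817/10 = 81.7
Weighted total:
  Homework 50 × 0.15 = 7.5
  Capstone 91 × 0.23 = 20.93
  Assignments 81.7 × 0.4 = 32.68
  Discussion 58 × 0.06 = 3.48
  Reflections 97 × 0.16 = 15.52
Sum = 80.11
80.11 is ≥ 80 and < 83 → B-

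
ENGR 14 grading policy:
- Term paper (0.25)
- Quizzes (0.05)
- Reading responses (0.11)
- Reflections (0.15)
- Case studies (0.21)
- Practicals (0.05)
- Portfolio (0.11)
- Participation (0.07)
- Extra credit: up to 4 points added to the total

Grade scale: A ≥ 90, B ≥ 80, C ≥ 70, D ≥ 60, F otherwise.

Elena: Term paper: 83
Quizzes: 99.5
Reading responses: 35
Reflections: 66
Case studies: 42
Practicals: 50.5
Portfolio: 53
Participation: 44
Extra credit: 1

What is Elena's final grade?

Weighted total:
  Term paper 83 × 0.25 = 20.75
  Quizzes 99.5 × 0.05 = 4.975
  Reading responses 35 × 0.11 = 3.85
  Reflections 66 × 0.15 = 9.9
  Case studies 42 × 0.21 = 8.82
  Practicals 50.5 × 0.05 = 2.525
  Portfolio 53 × 0.11 = 5.83
  Participation 44 × 0.07 = 3.08
Sum = 59.73
Extra credit: 59.73 + 1 = 60.73
60.73 is ≥ 60 and < 70 → D

D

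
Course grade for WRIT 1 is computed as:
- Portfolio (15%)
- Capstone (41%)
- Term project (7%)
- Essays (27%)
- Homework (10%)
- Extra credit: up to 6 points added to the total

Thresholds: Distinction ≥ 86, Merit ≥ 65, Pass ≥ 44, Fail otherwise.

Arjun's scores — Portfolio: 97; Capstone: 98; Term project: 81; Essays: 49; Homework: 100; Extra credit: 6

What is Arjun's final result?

Distinction

Weighted total:
  Portfolio 97 × 0.15 = 14.55
  Capstone 98 × 0.41 = 40.18
  Term project 81 × 0.07 = 5.67
  Essays 49 × 0.27 = 13.23
  Homework 100 × 0.1 = 10
Sum = 83.63
Extra credit: 83.63 + 6 = 89.63
89.63 ≥ 86 → Distinction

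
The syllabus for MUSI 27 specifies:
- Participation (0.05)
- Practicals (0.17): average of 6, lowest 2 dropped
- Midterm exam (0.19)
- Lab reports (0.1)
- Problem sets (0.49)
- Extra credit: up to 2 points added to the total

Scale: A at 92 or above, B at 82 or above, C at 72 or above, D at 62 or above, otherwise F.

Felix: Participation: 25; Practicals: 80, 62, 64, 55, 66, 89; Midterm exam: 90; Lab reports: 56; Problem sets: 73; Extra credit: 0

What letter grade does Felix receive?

Practicals: drop 55, 62 → average of remaining 4 = 299/4 = 74.75
Weighted total:
  Participation 25 × 0.05 = 1.25
  Practicals 74.75 × 0.17 = 12.7075
  Midterm exam 90 × 0.19 = 17.1
  Lab reports 56 × 0.1 = 5.6
  Problem sets 73 × 0.49 = 35.77
Sum = 72.4275
Extra credit: 72.4275 + 0 = 72.4275
72.4275 is ≥ 72 and < 82 → C

C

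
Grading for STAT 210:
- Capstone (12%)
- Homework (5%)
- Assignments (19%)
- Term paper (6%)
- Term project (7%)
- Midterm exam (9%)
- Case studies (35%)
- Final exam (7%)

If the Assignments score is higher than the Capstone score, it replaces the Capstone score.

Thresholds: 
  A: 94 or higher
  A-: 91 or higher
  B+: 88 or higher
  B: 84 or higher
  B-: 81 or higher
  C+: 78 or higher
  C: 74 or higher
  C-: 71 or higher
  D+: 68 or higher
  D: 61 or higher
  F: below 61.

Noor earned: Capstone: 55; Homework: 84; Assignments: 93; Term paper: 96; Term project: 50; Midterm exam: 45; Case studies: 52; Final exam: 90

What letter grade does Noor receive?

D+

Assignments (93) > Capstone (55), so Capstone counts as 93.
Weighted total:
  Capstone 93 × 0.12 = 11.16
  Homework 84 × 0.05 = 4.2
  Assignments 93 × 0.19 = 17.67
  Term paper 96 × 0.06 = 5.76
  Term project 50 × 0.07 = 3.5
  Midterm exam 45 × 0.09 = 4.05
  Case studies 52 × 0.35 = 18.2
  Final exam 90 × 0.07 = 6.3
Sum = 70.84
70.84 is ≥ 68 and < 71 → D+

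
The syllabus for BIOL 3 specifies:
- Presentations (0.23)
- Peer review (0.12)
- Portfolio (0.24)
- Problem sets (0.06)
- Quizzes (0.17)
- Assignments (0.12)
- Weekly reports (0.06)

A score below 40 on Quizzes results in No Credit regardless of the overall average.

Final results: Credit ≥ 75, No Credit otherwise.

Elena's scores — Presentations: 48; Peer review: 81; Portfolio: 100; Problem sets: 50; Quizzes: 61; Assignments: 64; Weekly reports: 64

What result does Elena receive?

No Credit

Quizzes score 61 ≥ 40: minimum met.
Weighted total:
  Presentations 48 × 0.23 = 11.04
  Peer review 81 × 0.12 = 9.72
  Portfolio 100 × 0.24 = 24
  Problem sets 50 × 0.06 = 3
  Quizzes 61 × 0.17 = 10.37
  Assignments 64 × 0.12 = 7.68
  Weekly reports 64 × 0.06 = 3.84
Sum = 69.65
69.65 < 75 → No Credit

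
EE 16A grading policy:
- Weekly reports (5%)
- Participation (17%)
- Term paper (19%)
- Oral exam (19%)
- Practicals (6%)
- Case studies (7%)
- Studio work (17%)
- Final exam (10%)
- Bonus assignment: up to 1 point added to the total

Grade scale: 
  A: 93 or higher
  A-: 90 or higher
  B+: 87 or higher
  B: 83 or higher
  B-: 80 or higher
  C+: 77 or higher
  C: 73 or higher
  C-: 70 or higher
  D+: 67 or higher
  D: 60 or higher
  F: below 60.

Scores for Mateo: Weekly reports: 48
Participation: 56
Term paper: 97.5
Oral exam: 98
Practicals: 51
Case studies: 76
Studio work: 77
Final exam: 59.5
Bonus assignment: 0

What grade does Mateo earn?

C

Weighted total:
  Weekly reports 48 × 0.05 = 2.4
  Participation 56 × 0.17 = 9.52
  Term paper 97.5 × 0.19 = 18.525
  Oral exam 98 × 0.19 = 18.62
  Practicals 51 × 0.06 = 3.06
  Case studies 76 × 0.07 = 5.32
  Studio work 77 × 0.17 = 13.09
  Final exam 59.5 × 0.1 = 5.95
Sum = 76.485
Bonus assignment: 76.485 + 0 = 76.485
76.485 is ≥ 73 and < 77 → C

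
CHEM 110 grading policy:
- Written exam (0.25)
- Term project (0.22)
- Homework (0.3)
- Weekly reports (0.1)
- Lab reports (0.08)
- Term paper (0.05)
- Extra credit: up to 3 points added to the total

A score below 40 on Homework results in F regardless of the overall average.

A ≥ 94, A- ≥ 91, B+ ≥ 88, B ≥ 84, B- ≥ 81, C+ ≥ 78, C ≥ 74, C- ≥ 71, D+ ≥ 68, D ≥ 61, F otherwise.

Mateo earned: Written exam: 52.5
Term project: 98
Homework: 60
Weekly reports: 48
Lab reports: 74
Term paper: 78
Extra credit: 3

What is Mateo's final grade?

Homework score 60 ≥ 40: minimum met.
Weighted total:
  Written exam 52.5 × 0.25 = 13.125
  Term project 98 × 0.22 = 21.56
  Homework 60 × 0.3 = 18
  Weekly reports 48 × 0.1 = 4.8
  Lab reports 74 × 0.08 = 5.92
  Term paper 78 × 0.05 = 3.9
Sum = 67.305
Extra credit: 67.305 + 3 = 70.305
70.305 is ≥ 68 and < 71 → D+

D+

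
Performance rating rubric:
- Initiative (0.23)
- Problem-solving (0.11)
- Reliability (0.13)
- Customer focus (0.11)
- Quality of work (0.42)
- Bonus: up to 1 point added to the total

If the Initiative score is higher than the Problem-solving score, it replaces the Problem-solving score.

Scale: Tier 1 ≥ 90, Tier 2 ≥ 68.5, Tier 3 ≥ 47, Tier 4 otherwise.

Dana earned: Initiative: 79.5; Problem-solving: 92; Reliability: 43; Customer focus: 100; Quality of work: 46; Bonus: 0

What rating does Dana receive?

Tier 3

Initiative (79.5) ≤ Problem-solving (92), so Problem-solving stays at 92.
Weighted total:
  Initiative 79.5 × 0.23 = 18.285
  Problem-solving 92 × 0.11 = 10.12
  Reliability 43 × 0.13 = 5.59
  Customer focus 100 × 0.11 = 11
  Quality of work 46 × 0.42 = 19.32
Sum = 64.315
Bonus: 64.315 + 0 = 64.315
64.315 is ≥ 47 and < 68.5 → Tier 3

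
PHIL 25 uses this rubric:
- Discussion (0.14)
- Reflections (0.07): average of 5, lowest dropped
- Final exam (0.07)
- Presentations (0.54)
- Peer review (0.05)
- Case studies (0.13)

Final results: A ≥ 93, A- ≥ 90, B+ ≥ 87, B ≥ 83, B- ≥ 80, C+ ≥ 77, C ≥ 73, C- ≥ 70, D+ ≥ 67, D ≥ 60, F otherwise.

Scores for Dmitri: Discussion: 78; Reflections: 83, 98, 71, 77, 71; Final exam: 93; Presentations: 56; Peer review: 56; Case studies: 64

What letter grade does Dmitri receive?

D

Reflections: drop 71 → average of remaining 4 = 329/4 = 82.25
Weighted total:
  Discussion 78 × 0.14 = 10.92
  Reflections 82.25 × 0.07 = 5.7575
  Final exam 93 × 0.07 = 6.51
  Presentations 56 × 0.54 = 30.24
  Peer review 56 × 0.05 = 2.8
  Case studies 64 × 0.13 = 8.32
Sum = 64.5475
64.5475 is ≥ 60 and < 67 → D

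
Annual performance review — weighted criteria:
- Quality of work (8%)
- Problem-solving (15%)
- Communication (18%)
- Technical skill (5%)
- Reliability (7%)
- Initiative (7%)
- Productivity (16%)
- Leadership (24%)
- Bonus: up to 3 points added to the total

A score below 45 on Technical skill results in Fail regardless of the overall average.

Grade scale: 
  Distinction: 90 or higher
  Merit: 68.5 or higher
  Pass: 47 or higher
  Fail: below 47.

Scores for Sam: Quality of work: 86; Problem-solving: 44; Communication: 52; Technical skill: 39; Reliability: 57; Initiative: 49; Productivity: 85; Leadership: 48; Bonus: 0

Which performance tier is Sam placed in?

Technical skill score 39 < 45: minimum not met.
Weighted total:
  Quality of work 86 × 0.08 = 6.88
  Problem-solving 44 × 0.15 = 6.6
  Communication 52 × 0.18 = 9.36
  Technical skill 39 × 0.05 = 1.95
  Reliability 57 × 0.07 = 3.99
  Initiative 49 × 0.07 = 3.43
  Productivity 85 × 0.16 = 13.6
  Leadership 48 × 0.24 = 11.52
Sum = 57.33
Bonus: 57.33 + 0 = 57.33
Because the Technical skill minimum was not met, the result is Fail.

Fail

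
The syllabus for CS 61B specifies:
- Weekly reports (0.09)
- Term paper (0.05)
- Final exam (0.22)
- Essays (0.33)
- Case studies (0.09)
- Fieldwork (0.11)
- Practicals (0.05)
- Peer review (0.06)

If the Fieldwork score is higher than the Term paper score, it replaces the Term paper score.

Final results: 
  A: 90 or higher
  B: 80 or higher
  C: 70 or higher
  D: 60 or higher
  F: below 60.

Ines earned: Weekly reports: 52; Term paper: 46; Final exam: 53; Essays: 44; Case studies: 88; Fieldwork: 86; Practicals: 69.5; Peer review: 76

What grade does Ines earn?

Fieldwork (86) > Term paper (46), so Term paper counts as 86.
Weighted total:
  Weekly reports 52 × 0.09 = 4.68
  Term paper 86 × 0.05 = 4.3
  Final exam 53 × 0.22 = 11.66
  Essays 44 × 0.33 = 14.52
  Case studies 88 × 0.09 = 7.92
  Fieldwork 86 × 0.11 = 9.46
  Practicals 69.5 × 0.05 = 3.475
  Peer review 76 × 0.06 = 4.56
Sum = 60.575
60.575 is ≥ 60 and < 70 → D

D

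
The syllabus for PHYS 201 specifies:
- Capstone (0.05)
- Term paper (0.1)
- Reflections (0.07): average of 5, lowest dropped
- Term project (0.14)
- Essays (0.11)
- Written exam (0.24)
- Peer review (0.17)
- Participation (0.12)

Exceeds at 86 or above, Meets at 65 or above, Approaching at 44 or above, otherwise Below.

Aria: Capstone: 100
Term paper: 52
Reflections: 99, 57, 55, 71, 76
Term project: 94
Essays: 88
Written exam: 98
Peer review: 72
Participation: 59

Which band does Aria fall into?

Reflections: drop 55 → average of remaining 4 = 303/4 = 75.75
Weighted total:
  Capstone 100 × 0.05 = 5
  Term paper 52 × 0.1 = 5.2
  Reflections 75.75 × 0.07 = 5.3025
  Term project 94 × 0.14 = 13.16
  Essays 88 × 0.11 = 9.68
  Written exam 98 × 0.24 = 23.52
  Peer review 72 × 0.17 = 12.24
  Participation 59 × 0.12 = 7.08
Sum = 81.1825
81.1825 is ≥ 65 and < 86 → Meets

Meets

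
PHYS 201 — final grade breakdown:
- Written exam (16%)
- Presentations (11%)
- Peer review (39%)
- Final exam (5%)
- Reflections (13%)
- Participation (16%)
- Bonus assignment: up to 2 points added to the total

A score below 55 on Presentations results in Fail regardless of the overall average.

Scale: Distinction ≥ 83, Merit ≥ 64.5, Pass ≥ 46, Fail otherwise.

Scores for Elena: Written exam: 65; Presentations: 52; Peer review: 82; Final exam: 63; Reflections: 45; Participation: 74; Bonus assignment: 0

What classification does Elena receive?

Presentations score 52 < 55: minimum not met.
Weighted total:
  Written exam 65 × 0.16 = 10.4
  Presentations 52 × 0.11 = 5.72
  Peer review 82 × 0.39 = 31.98
  Final exam 63 × 0.05 = 3.15
  Reflections 45 × 0.13 = 5.85
  Participation 74 × 0.16 = 11.84
Sum = 68.94
Bonus assignment: 68.94 + 0 = 68.94
Because the Presentations minimum was not met, the result is Fail.

Fail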